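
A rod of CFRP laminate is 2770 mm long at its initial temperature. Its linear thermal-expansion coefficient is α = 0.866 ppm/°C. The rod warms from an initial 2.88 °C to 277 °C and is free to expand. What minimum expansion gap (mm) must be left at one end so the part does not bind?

0.658 mm

ΔT = 277 − 2.88 = 274.1 K.
ΔL = α·L₀·ΔT = 0.866×10⁻⁶ × 2770 mm × 274.1 K = 0.658 mm.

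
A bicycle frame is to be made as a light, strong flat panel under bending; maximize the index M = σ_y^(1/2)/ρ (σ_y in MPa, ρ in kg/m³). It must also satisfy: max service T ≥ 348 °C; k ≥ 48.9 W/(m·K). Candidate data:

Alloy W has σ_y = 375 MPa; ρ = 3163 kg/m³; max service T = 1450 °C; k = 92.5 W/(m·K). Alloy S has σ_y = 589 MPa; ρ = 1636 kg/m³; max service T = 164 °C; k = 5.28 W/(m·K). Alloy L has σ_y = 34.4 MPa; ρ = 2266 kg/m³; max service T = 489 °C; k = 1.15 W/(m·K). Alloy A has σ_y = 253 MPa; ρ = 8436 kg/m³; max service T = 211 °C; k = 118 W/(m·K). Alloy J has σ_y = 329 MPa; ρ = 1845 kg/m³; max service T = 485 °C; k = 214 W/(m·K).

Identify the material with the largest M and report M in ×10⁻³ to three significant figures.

Screen on constraints: max service T ≥ 348 °C; k ≥ 48.9 W/(m·K). Survivors: alloy W, alloy J.
Computing M directly (units already consistent):
  alloy J: M = 9.83×10⁻³
  alloy W: M = 6.12×10⁻³
Alloy J ranks first.

alloy J, M = 9.83×10⁻³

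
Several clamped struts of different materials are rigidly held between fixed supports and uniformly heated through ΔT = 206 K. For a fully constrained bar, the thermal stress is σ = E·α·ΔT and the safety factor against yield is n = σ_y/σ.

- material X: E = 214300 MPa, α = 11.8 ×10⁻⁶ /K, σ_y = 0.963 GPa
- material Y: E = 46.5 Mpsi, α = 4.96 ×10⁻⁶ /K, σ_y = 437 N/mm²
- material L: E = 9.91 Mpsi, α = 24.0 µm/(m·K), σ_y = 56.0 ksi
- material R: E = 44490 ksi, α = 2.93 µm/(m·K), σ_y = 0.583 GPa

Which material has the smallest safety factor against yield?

With everything in SI (GPa, ×10⁻⁶/K, MPa):
  material X: E = 214.3, α = 11.8, σ_y = 963.0 → σ = 521 MPa, n = 1.85
  material Y: E = 320.6, α = 4.96, σ_y = 437.0 → σ = 328 MPa, n = 1.33
  material L: E = 68.33, α = 24.0, σ_y = 386.1 → σ = 338 MPa, n = 1.14
  material R: E = 306.7, α = 2.93, σ_y = 583.0 → σ = 185 MPa, n = 3.15
The minimum is material L at n = 1.14.

material L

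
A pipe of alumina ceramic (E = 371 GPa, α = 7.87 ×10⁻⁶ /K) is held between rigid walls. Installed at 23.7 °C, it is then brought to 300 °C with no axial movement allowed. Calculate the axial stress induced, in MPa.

ΔT = 276.3 K. Constrained thermal stress σ = E·α·ΔT = 371.0×10³ MPa × 7.87×10⁻⁶ × 276.3 = 807 MPa (compressive).

807 MPa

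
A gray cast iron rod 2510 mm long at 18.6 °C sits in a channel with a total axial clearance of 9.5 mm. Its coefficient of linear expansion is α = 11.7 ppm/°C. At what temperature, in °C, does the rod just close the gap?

342 °C

α·L₀·ΔT = 9.5 mm ⇒ ΔT = 9.5 / (11.7×10⁻⁶ × 2510.0) = 323.5 K.
T = 18.6 + 323.5 = 342.1 °C.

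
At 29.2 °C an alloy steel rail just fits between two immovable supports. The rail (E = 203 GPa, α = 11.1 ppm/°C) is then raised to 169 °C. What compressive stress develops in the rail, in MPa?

315 MPa

ΔT = 139.8 K. Constrained thermal stress σ = E·α·ΔT = 203.0×10³ MPa × 11.1×10⁻⁶ × 139.8 = 315 MPa (compressive).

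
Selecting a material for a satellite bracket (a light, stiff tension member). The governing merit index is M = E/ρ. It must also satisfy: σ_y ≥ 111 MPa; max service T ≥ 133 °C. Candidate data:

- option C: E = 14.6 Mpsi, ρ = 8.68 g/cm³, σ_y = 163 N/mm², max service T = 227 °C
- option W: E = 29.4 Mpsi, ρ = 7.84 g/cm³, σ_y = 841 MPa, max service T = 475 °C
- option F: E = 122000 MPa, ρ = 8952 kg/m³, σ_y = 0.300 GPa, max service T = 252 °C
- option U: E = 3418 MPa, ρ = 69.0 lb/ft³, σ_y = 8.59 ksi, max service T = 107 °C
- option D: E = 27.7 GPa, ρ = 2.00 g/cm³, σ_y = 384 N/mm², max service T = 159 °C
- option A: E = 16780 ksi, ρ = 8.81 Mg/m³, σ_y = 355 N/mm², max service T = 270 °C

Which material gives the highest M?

Screen on constraints: σ_y ≥ 111 MPa; max service T ≥ 133 °C. Survivors: option C, option W, option F, option D, option A.
Putting every candidate on a common basis:
  option C: E = 100.7 GPa, ρ = 8680 kg/m³
  option W: E = 202.7 GPa, ρ = 7840 kg/m³
  option F: E = 122.0 GPa, ρ = 8952 kg/m³
  option D: E = 27.70 GPa, ρ = 2000 kg/m³
  option A: E = 115.7 GPa, ρ = 8810 kg/m³
  option W: M = 25.9 MN·m/kg
  option D: M = 13.8 MN·m/kg
  option F: M = 13.6 MN·m/kg
  option A: M = 13.1 MN·m/kg
  option C: M = 11.6 MN·m/kg
Option W ranks first.

option W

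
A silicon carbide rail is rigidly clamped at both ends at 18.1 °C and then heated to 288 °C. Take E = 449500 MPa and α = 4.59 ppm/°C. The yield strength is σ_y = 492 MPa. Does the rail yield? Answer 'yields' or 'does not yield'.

yields

E = 449500 MPa = 449.5 GPa.
ΔT = 269.9 K. Constrained thermal stress σ = E·α·ΔT = 449.5×10³ MPa × 4.59×10⁻⁶ × 269.9 = 557 MPa (compressive).
Compare to σ_y = 492 MPa: σ ≥ σ_y, so it yields.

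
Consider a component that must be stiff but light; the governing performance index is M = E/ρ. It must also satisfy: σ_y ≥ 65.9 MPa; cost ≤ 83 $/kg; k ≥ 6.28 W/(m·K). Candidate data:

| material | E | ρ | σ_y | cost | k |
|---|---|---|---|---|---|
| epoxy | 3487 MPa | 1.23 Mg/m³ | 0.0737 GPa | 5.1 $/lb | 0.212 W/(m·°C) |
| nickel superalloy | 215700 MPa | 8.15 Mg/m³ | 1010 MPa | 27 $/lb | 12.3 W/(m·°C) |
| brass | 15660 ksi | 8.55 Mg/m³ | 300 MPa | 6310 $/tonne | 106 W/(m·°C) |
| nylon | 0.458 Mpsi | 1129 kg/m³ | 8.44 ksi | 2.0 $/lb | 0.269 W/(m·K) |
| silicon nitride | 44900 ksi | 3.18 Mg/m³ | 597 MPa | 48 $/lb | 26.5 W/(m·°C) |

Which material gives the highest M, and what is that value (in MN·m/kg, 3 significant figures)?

Screen on constraints: σ_y ≥ 65.9 MPa; cost ≤ 83 $/kg; k ≥ 6.28 W/(m·K). Survivors: nickel superalloy, brass.
In SI units:
  nickel superalloy: E = 215.7 GPa, ρ = 8150 kg/m³
  brass: E = 108.0 GPa, ρ = 8550 kg/m³
  nickel superalloy: M = 26.5 MN·m/kg
  brass: M = 12.6 MN·m/kg
Nickel superalloy has the largest M.

nickel superalloy, M = 26.5 MN·m/kg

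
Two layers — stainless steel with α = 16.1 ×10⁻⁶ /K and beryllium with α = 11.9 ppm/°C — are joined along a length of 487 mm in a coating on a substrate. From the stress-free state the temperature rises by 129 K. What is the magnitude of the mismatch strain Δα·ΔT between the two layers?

5.42×10⁻⁴

Δα = |16.1 − 11.9|×10⁻⁶/K = 4.20×10⁻⁶/K.
Mismatch strain = Δα·ΔT = 4.20×10⁻⁶ × 129.0 = 5.42×10⁻⁴.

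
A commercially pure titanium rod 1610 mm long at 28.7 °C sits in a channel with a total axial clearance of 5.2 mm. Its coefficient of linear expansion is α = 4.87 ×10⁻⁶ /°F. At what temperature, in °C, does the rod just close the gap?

α = 4.87×10⁻⁶/°F × 9/5 = 8.77×10⁻⁶/K.
α·L₀·ΔT = 5.2 mm ⇒ ΔT = 5.2 / (8.77×10⁻⁶ × 1610.0) = 368.4 K.
T = 28.7 + 368.4 = 397.1 °C.

397 °C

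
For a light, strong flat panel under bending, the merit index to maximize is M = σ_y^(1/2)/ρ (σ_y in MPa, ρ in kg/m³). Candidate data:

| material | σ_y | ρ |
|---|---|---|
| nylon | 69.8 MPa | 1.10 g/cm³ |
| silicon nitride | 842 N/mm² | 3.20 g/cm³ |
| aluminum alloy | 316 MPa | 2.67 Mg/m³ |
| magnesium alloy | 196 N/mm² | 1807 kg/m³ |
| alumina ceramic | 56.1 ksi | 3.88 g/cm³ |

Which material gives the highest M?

Normalizing units and computing the index:
  nylon: σ_y = 69.80 MPa, ρ = 1100 kg/m³
  silicon nitride: σ_y = 842.0 MPa, ρ = 3200 kg/m³
  aluminum alloy: σ_y = 316.0 MPa, ρ = 2670 kg/m³
  magnesium alloy: σ_y = 196.0 MPa, ρ = 1807 kg/m³
  alumina ceramic: σ_y = 386.8 MPa, ρ = 3880 kg/m³
  silicon nitride: M = 9.07×10⁻³
  magnesium alloy: M = 7.75×10⁻³
  nylon: M = 7.60×10⁻³
  aluminum alloy: M = 6.66×10⁻³
  alumina ceramic: M = 5.07×10⁻³
Silicon nitride has the largest M.

silicon nitride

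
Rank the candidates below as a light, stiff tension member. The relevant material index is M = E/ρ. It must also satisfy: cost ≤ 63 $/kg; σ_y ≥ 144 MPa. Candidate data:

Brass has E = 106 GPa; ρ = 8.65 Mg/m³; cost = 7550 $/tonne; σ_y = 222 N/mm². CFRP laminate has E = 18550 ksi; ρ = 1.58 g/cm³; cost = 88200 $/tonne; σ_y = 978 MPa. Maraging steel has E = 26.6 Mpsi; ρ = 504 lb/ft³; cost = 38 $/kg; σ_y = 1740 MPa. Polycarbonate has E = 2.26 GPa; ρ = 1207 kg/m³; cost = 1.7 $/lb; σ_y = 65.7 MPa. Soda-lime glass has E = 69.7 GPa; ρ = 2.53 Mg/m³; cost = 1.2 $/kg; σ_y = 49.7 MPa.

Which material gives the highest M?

maraging steel

Screen on constraints: cost ≤ 63 $/kg; σ_y ≥ 144 MPa. Survivors: brass, maraging steel.
Putting every candidate on a common basis:
  brass: E = 106.0 GPa, ρ = 8650 kg/m³
  maraging steel: E = 183.4 GPa, ρ = 8073 kg/m³
  maraging steel: M = 22.7 MN·m/kg
  brass: M = 12.3 MN·m/kg
Maraging steel ranks first.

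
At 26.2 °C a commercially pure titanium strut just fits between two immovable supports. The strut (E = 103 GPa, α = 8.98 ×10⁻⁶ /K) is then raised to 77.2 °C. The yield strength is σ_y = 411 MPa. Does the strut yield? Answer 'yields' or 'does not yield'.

ΔT = 51.00 K. Constrained thermal stress σ = E·α·ΔT = 103.0×10³ MPa × 8.98×10⁻⁶ × 51.00 = 47.2 MPa (compressive).
Compare to σ_y = 411 MPa: σ < σ_y, so it does not yield.

does not yield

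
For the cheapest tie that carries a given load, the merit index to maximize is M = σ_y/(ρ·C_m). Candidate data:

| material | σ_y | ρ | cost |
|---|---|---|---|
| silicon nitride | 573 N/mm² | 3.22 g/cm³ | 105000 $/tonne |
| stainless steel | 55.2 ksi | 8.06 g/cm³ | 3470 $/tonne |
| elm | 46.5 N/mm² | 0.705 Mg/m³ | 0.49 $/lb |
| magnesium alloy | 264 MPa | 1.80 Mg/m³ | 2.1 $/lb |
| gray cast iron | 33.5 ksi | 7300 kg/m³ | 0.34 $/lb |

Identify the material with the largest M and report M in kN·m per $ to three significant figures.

After converting to SI:
  silicon nitride: σ_y = 573.0 MPa, ρ = 3220 kg/m³, cost = 105.0 $/kg
  stainless steel: σ_y = 380.6 MPa, ρ = 8060 kg/m³, cost = 3.470 $/kg
  elm: σ_y = 46.50 MPa, ρ = 705.0 kg/m³, cost = 1.080 $/kg
  magnesium alloy: σ_y = 264.0 MPa, ρ = 1800 kg/m³, cost = 4.630 $/kg
  gray cast iron: σ_y = 231.0 MPa, ρ = 7300 kg/m³, cost = 0.7496 $/kg
  elm: M = 61.1 kN·m per $
  gray cast iron: M = 42.2 kN·m per $
  magnesium alloy: M = 31.7 kN·m per $
  stainless steel: M = 13.6 kN·m per $
  silicon nitride: M = 1.69 kN·m per $
Elm ranks first.

elm, M = 61.1 kN·m per $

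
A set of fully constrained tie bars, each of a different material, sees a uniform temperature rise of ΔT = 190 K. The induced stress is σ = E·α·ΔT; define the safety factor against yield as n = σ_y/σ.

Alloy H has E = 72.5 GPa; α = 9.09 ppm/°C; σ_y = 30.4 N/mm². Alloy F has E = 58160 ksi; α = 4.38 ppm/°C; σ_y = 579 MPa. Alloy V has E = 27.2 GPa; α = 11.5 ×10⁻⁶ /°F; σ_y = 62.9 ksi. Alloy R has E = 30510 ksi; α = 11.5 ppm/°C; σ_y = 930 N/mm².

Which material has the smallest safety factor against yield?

In consistent units (E in GPa, α in ×10⁻⁶/K, σ_y in MPa):
  alloy H: E = 72.50, α = 9.09, σ_y = 30.40 → σ = 125 MPa, n = 0.243
  alloy F: E = 401.0, α = 4.38, σ_y = 579.0 → σ = 334 MPa, n = 1.74
  alloy V: E = 27.20, α = 20.7, σ_y = 433.7 → σ = 107 MPa, n = 4.05
  alloy R: E = 210.4, α = 11.5, σ_y = 930.0 → σ = 460 MPa, n = 2.02
The minimum is alloy H at n = 0.243.

alloy H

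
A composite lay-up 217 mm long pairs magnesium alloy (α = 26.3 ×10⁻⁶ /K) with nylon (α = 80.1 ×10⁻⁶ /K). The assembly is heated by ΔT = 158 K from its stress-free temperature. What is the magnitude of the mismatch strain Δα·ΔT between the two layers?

Δα = |26.3 − 80.1|×10⁻⁶/K = 53.8×10⁻⁶/K.
Mismatch strain = Δα·ΔT = 53.8×10⁻⁶ × 158.0 = 8.50×10⁻³.

8.50×10⁻³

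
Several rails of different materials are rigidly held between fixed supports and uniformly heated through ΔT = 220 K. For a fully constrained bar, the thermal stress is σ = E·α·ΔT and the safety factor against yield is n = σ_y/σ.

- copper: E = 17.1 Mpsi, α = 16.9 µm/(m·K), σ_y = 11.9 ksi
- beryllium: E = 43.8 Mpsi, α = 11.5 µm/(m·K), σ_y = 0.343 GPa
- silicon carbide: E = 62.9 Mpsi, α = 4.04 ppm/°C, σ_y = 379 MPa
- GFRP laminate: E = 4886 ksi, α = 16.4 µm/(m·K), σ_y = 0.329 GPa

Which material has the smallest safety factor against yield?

copper

Converting E to GPa, α to ×10⁻⁶/K, σ_y to MPa, then σ and n for each:
  copper: E = 117.9, α = 16.9, σ_y = 82.05 → σ = 438 MPa, n = 0.187
  beryllium: E = 302.0, α = 11.5, σ_y = 343.0 → σ = 764 MPa, n = 0.449
  silicon carbide: E = 433.7, α = 4.04, σ_y = 379.0 → σ = 385 MPa, n = 0.983
  GFRP laminate: E = 33.69, α = 16.4, σ_y = 329.0 → σ = 122 MPa, n = 2.71
Smallest n: copper with n = 0.187.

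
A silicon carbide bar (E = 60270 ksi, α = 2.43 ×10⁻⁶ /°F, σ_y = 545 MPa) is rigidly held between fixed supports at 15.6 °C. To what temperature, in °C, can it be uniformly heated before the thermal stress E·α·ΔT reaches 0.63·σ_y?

205 °C

E = 60270 ksi = 415.5 GPa.
α = 2.43×10⁻⁶/°F × 9/5 = 4.37×10⁻⁶/K.
E·α·ΔT = 343.4 MPa ⇒ ΔT = 343.4 / (415.5×10³ × 4.37×10⁻⁶) = 188.9 K.
T = 15.6 + 188.9 = 204.5 °C.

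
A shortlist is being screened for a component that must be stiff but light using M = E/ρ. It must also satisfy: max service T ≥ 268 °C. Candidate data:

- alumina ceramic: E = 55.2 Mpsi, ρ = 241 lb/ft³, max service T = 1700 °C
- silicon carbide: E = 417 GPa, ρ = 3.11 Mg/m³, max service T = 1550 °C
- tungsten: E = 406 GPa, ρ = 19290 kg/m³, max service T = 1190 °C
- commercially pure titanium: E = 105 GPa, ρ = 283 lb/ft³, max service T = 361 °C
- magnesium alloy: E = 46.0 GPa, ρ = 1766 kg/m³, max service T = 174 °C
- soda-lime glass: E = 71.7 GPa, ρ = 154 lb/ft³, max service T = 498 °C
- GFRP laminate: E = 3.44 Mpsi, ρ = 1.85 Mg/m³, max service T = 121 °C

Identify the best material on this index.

Screen on constraints: max service T ≥ 268 °C. Survivors: alumina ceramic, silicon carbide, tungsten, commercially pure titanium, soda-lime glass.
Putting every candidate on a common basis:
  alumina ceramic: E = 380.6 GPa, ρ = 3860 kg/m³
  silicon carbide: E = 417.0 GPa, ρ = 3110 kg/m³
  tungsten: E = 406.0 GPa, ρ = 19290 kg/m³
  commercially pure titanium: E = 105.0 GPa, ρ = 4533 kg/m³
  soda-lime glass: E = 71.70 GPa, ρ = 2467 kg/m³
  silicon carbide: M = 134 MN·m/kg
  alumina ceramic: M = 98.6 MN·m/kg
  soda-lime glass: M = 29.1 MN·m/kg
  commercially pure titanium: M = 23.2 MN·m/kg
  tungsten: M = 21.0 MN·m/kg
Highest index: silicon carbide.

silicon carbide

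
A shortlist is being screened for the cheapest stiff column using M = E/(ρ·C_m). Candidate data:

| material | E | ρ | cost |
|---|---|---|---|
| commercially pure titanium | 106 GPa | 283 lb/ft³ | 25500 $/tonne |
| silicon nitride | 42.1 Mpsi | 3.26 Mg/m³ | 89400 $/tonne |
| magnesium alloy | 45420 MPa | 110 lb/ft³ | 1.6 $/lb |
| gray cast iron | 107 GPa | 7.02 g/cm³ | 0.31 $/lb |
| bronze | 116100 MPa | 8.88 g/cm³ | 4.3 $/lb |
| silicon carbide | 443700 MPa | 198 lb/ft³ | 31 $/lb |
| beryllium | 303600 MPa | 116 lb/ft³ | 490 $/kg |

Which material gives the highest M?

Convert each candidate to consistent units, then evaluate M:
  commercially pure titanium: E = 106.0 GPa, ρ = 4533 kg/m³, cost = 25.50 $/kg
  silicon nitride: E = 290.3 GPa, ρ = 3260 kg/m³, cost = 89.40 $/kg
  magnesium alloy: E = 45.42 GPa, ρ = 1762 kg/m³, cost = 3.527 $/kg
  gray cast iron: E = 107.0 GPa, ρ = 7020 kg/m³, cost = 0.6834 $/kg
  bronze: E = 116.1 GPa, ρ = 8880 kg/m³, cost = 9.480 $/kg
  silicon carbide: E = 443.7 GPa, ρ = 3172 kg/m³, cost = 68.34 $/kg
  beryllium: E = 303.6 GPa, ρ = 1858 kg/m³, cost = 490.0 $/kg
  gray cast iron: M = 22.3 MN·m per $
  magnesium alloy: M = 7.31 MN·m per $
  silicon carbide: M = 2.05 MN·m per $
  bronze: M = 1.38 MN·m per $
  silicon nitride: M = 0.996 MN·m per $
  commercially pure titanium: M = 0.917 MN·m per $
  beryllium: M = 0.333 MN·m per $
Gray cast iron has the largest M.

gray cast iron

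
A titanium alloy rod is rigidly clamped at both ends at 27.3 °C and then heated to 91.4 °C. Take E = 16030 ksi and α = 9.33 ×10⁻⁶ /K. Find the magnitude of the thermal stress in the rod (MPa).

66.1 MPa

E = 16030 ksi = 110.5 GPa.
ΔT = 64.10 K. Constrained thermal stress σ = E·α·ΔT = 110.5×10³ MPa × 9.33×10⁻⁶ × 64.10 = 66.1 MPa (compressive).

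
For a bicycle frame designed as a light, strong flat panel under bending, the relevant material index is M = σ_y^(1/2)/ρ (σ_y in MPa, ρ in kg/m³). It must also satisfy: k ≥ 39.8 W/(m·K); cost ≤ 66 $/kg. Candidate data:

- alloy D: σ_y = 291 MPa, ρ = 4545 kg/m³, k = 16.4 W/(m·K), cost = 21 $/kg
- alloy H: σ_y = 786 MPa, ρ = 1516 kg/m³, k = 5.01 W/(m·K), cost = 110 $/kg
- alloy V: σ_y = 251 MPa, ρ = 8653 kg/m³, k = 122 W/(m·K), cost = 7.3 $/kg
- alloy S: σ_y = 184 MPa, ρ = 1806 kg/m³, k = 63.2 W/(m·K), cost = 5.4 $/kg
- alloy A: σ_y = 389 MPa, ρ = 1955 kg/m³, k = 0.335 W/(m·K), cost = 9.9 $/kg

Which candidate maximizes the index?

Screen on constraints: k ≥ 39.8 W/(m·K); cost ≤ 66 $/kg. Survivors: alloy V, alloy S.
Evaluate M for each candidate:
  alloy S: M = 7.51×10⁻³
  alloy V: M = 1.83×10⁻³
Highest index: alloy S.

alloy S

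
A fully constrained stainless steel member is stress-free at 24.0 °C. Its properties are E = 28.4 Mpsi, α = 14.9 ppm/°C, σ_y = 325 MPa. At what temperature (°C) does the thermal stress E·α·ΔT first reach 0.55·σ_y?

E = 28.4 Mpsi = 195.8 GPa.
E·α·ΔT = 178.8 MPa ⇒ ΔT = 178.8 / (195.8×10³ × 14.9×10⁻⁶) = 61.27 K.
T = 24.0 + 61.27 = 85.27 °C.

85.3 °C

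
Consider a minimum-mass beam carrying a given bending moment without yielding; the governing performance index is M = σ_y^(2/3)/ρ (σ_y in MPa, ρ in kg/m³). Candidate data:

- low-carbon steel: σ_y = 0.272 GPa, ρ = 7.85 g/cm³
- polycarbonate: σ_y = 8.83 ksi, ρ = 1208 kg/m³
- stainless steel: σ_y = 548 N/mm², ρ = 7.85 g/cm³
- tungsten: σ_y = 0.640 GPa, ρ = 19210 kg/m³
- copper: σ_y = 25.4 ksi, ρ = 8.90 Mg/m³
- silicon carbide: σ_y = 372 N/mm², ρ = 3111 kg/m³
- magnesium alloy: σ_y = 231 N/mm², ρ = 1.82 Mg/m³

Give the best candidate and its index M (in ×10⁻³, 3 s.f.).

magnesium alloy, M = 20.7×10⁻³

After converting to SI:
  low-carbon steel: σ_y = 272.0 MPa, ρ = 7850 kg/m³
  polycarbonate: σ_y = 60.88 MPa, ρ = 1208 kg/m³
  stainless steel: σ_y = 548.0 MPa, ρ = 7850 kg/m³
  tungsten: σ_y = 640.0 MPa, ρ = 19210 kg/m³
  copper: σ_y = 175.1 MPa, ρ = 8900 kg/m³
  silicon carbide: σ_y = 372.0 MPa, ρ = 3111 kg/m³
  magnesium alloy: σ_y = 231.0 MPa, ρ = 1820 kg/m³
  magnesium alloy: M = 20.7×10⁻³
  silicon carbide: M = 16.6×10⁻³
  polycarbonate: M = 12.8×10⁻³
  stainless steel: M = 8.53×10⁻³
  low-carbon steel: M = 5.35×10⁻³
  tungsten: M = 3.87×10⁻³
  copper: M = 3.52×10⁻³
Highest index: magnesium alloy.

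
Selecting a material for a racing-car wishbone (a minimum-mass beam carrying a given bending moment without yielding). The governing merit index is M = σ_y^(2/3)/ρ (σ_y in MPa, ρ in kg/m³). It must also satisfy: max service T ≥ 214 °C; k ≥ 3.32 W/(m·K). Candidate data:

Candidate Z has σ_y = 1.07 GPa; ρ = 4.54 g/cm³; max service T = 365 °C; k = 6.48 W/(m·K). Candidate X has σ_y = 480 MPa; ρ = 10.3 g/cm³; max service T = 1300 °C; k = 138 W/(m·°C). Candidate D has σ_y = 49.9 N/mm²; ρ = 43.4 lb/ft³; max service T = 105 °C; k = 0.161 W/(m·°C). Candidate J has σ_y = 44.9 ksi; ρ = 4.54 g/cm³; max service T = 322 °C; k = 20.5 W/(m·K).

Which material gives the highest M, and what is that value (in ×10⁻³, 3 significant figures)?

Screen on constraints: max service T ≥ 214 °C; k ≥ 3.32 W/(m·K). Survivors: candidate Z, candidate X, candidate J.
After converting to SI:
  candidate Z: σ_y = 1070 MPa, ρ = 4540 kg/m³
  candidate X: σ_y = 480.0 MPa, ρ = 10300 kg/m³
  candidate J: σ_y = 309.6 MPa, ρ = 4540 kg/m³
  candidate Z: M = 23.0×10⁻³
  candidate J: M = 10.1×10⁻³
  candidate X: M = 5.95×10⁻³
Highest index: candidate Z.

candidate Z, M = 23.0×10⁻³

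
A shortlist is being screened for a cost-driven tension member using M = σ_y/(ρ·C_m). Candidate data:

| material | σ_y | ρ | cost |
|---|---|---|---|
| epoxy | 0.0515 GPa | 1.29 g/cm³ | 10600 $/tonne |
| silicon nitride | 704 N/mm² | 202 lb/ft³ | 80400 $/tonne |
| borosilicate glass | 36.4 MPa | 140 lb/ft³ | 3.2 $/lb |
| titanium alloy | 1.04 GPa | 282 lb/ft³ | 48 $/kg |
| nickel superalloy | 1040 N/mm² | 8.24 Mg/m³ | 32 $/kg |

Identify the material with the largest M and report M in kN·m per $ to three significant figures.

titanium alloy, M = 4.80 kN·m per $

Putting every candidate on a common basis:
  epoxy: σ_y = 51.50 MPa, ρ = 1290 kg/m³, cost = 10.60 $/kg
  silicon nitride: σ_y = 704.0 MPa, ρ = 3236 kg/m³, cost = 80.40 $/kg
  borosilicate glass: σ_y = 36.40 MPa, ρ = 2243 kg/m³, cost = 7.055 $/kg
  titanium alloy: σ_y = 1040 MPa, ρ = 4517 kg/m³, cost = 48.00 $/kg
  nickel superalloy: σ_y = 1040 MPa, ρ = 8240 kg/m³, cost = 32.00 $/kg
  titanium alloy: M = 4.80 kN·m per $
  nickel superalloy: M = 3.94 kN·m per $
  epoxy: M = 3.77 kN·m per $
  silicon nitride: M = 2.71 kN·m per $
  borosilicate glass: M = 2.30 kN·m per $
Highest index: titanium alloy.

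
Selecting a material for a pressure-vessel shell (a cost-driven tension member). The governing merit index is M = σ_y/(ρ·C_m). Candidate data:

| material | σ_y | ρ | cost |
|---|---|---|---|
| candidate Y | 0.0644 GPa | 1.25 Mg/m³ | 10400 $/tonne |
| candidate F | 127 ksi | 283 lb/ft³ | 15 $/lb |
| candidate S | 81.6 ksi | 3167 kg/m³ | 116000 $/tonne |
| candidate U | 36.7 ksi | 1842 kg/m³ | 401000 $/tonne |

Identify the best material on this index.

candidate F

Putting every candidate on a common basis:
  candidate Y: σ_y = 64.40 MPa, ρ = 1250 kg/m³, cost = 10.40 $/kg
  candidate F: σ_y = 875.6 MPa, ρ = 4533 kg/m³, cost = 33.07 $/kg
  candidate S: σ_y = 562.6 MPa, ρ = 3167 kg/m³, cost = 116.0 $/kg
  candidate U: σ_y = 253.0 MPa, ρ = 1842 kg/m³, cost = 401.0 $/kg
  candidate F: M = 5.84 kN·m per $
  candidate Y: M = 4.95 kN·m per $
  candidate S: M = 1.53 kN·m per $
  candidate U: M = 0.343 kN·m per $
Candidate F has the largest M.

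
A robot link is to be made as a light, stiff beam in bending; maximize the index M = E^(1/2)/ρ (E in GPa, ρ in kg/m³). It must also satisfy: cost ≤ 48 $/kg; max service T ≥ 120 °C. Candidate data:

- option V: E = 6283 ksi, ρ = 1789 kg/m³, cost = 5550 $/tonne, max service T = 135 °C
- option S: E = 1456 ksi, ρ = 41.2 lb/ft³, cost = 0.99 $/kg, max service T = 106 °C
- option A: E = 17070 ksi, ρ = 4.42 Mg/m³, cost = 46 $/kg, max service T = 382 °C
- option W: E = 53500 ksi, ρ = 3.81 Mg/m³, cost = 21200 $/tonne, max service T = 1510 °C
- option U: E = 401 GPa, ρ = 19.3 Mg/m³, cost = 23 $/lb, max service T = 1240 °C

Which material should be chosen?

Screen on constraints: cost ≤ 48 $/kg; max service T ≥ 120 °C. Survivors: option V, option A, option W.
Normalizing units and computing the index:
  option V: E = 43.32 GPa, ρ = 1789 kg/m³
  option A: E = 117.7 GPa, ρ = 4420 kg/m³
  option W: E = 368.9 GPa, ρ = 3810 kg/m³
  option W: M = 5.04×10⁻³
  option V: M = 3.68×10⁻³
  option A: M = 2.45×10⁻³
The maximum is for option W.

option W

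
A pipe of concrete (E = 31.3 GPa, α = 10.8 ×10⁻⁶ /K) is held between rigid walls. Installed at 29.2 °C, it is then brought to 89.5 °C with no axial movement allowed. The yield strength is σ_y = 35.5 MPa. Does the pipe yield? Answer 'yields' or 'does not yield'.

ΔT = 60.30 K. Constrained thermal stress σ = E·α·ΔT = 31.30×10³ MPa × 10.8×10⁻⁶ × 60.30 = 20.4 MPa (compressive).
Compare to σ_y = 35.5 MPa: σ < σ_y, so it does not yield.

does not yield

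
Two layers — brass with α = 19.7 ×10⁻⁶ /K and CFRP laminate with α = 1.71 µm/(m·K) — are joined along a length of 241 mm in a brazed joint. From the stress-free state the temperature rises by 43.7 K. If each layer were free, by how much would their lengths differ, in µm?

Δα = |19.7 − 1.71|×10⁻⁶/K = 18.0×10⁻⁶/K.
ΔL_mismatch = Δα·L·ΔT = 18.0×10⁻⁶ × 241.0 mm × 43.7 K = 189 µm.

189 µm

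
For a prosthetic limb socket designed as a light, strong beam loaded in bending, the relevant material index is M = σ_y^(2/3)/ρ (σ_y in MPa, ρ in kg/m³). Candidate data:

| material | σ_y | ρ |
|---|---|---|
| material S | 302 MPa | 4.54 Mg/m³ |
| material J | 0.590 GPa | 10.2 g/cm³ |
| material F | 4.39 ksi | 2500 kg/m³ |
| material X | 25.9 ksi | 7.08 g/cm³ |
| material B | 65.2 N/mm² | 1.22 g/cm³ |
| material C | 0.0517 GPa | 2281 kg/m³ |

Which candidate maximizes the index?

material B

Normalizing units and computing the index:
  material S: σ_y = 302.0 MPa, ρ = 4540 kg/m³
  material J: σ_y = 590.0 MPa, ρ = 10200 kg/m³
  material F: σ_y = 30.27 MPa, ρ = 2500 kg/m³
  material X: σ_y = 178.6 MPa, ρ = 7080 kg/m³
  material B: σ_y = 65.20 MPa, ρ = 1220 kg/m³
  material C: σ_y = 51.70 MPa, ρ = 2281 kg/m³
  material B: M = 13.3×10⁻³
  material S: M = 9.91×10⁻³
  material J: M = 6.90×10⁻³
  material C: M = 6.08×10⁻³
  material X: M = 4.48×10⁻³
  material F: M = 3.88×10⁻³
The maximum is for material B.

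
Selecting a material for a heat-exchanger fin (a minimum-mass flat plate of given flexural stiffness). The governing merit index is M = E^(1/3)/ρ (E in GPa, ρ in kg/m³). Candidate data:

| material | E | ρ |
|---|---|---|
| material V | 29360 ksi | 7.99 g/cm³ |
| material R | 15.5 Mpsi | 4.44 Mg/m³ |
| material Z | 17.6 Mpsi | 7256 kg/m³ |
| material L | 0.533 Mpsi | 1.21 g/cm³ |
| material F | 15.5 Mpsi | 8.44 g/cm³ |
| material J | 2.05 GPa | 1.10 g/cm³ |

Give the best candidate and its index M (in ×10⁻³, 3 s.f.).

material L, M = 1.28×10⁻³

In SI units:
  material V: E = 202.4 GPa, ρ = 7990 kg/m³
  material R: E = 106.9 GPa, ρ = 4440 kg/m³
  material Z: E = 121.3 GPa, ρ = 7256 kg/m³
  material L: E = 3.675 GPa, ρ = 1210 kg/m³
  material F: E = 106.9 GPa, ρ = 8440 kg/m³
  material J: E = 2.050 GPa, ρ = 1100 kg/m³
  material L: M = 1.28×10⁻³
  material J: M = 1.15×10⁻³
  material R: M = 1.07×10⁻³
  material V: M = 0.735×10⁻³
  material Z: M = 0.682×10⁻³
  material F: M = 0.562×10⁻³
Material L has the largest M.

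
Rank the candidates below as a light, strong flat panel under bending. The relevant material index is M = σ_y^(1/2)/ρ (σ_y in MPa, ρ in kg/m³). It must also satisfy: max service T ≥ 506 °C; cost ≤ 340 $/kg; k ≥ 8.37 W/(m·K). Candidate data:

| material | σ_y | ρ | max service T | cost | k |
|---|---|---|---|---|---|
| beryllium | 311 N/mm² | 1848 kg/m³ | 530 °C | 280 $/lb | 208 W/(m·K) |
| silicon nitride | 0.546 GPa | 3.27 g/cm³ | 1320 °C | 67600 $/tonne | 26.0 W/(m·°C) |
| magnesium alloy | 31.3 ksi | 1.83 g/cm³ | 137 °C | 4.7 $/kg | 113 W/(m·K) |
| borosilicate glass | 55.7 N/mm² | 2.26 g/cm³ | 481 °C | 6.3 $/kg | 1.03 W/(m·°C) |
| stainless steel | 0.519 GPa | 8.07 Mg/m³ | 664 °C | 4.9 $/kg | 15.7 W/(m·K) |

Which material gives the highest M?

silicon nitride

Screen on constraints: max service T ≥ 506 °C; cost ≤ 340 $/kg; k ≥ 8.37 W/(m·K). Survivors: silicon nitride, stainless steel.
After converting to SI:
  silicon nitride: σ_y = 546.0 MPa, ρ = 3270 kg/m³
  stainless steel: σ_y = 519.0 MPa, ρ = 8070 kg/m³
  silicon nitride: M = 7.15×10⁻³
  stainless steel: M = 2.82×10⁻³
Silicon nitride ranks first.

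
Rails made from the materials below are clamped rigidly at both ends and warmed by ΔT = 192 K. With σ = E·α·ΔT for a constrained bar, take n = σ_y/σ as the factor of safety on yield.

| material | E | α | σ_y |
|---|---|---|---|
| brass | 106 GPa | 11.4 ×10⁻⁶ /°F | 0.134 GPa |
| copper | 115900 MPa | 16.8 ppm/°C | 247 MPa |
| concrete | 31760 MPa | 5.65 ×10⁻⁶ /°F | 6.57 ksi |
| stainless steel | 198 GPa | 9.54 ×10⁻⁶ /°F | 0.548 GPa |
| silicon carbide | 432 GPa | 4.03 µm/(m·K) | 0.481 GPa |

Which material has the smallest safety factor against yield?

brass

Per material, after unit conversion:
  brass: E = 106.0, α = 20.5, σ_y = 134.0 → σ = 418 MPa, n = 0.321
  copper: E = 115.9, α = 16.8, σ_y = 247.0 → σ = 374 MPa, n = 0.661
  concrete: E = 31.76, α = 10.2, σ_y = 45.30 → σ = 62.0 MPa, n = 0.730
  stainless steel: E = 198.0, α = 17.2, σ_y = 548.0 → σ = 653 MPa, n = 0.839
  silicon carbide: E = 432.0, α = 4.03, σ_y = 481.0 → σ = 334 MPa, n = 1.44
The minimum is brass at n = 0.321.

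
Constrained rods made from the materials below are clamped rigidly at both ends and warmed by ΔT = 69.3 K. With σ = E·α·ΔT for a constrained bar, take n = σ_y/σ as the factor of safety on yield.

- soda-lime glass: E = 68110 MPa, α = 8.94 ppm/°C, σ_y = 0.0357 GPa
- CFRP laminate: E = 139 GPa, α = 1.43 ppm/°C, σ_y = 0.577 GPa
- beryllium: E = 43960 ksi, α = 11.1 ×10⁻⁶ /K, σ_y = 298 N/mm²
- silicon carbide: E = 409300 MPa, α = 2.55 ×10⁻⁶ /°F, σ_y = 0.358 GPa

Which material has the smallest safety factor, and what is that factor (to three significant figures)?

In consistent units (E in GPa, α in ×10⁻⁶/K, σ_y in MPa):
  soda-lime glass: E = 68.11, α = 8.94, σ_y = 35.70 → σ = 42.2 MPa, n = 0.846
  CFRP laminate: E = 139.0, α = 1.43, σ_y = 577.0 → σ = 13.8 MPa, n = 41.9
  beryllium: E = 303.1, α = 11.1, σ_y = 298.0 → σ = 233 MPa, n = 1.28
  silicon carbide: E = 409.3, α = 4.59, σ_y = 358.0 → σ = 130 MPa, n = 2.75
Soda-lime glass has the lowest safety factor, n = 0.846.

soda-lime glass, n = 0.846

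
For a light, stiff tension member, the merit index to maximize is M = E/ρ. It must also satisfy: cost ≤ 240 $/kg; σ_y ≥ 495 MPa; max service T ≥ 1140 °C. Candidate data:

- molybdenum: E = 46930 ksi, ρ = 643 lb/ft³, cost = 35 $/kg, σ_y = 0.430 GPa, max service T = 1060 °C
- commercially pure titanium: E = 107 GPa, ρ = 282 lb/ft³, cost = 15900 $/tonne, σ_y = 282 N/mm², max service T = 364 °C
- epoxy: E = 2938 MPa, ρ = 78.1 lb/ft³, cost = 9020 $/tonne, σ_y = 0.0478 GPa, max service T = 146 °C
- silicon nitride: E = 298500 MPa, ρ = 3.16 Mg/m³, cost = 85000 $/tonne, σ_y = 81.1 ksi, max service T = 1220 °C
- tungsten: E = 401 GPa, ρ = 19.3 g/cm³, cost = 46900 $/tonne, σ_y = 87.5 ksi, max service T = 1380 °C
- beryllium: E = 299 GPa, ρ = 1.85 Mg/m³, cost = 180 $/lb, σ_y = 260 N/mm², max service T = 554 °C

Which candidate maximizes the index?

Screen on constraints: cost ≤ 240 $/kg; σ_y ≥ 495 MPa; max service T ≥ 1140 °C. Survivors: silicon nitride, tungsten.
Convert each candidate to consistent units, then evaluate M:
  silicon nitride: E = 298.5 GPa, ρ = 3160 kg/m³
  tungsten: E = 401.0 GPa, ρ = 19300 kg/m³
  silicon nitride: M = 94.5 MN·m/kg
  tungsten: M = 20.8 MN·m/kg
Silicon nitride has the largest M.

silicon nitride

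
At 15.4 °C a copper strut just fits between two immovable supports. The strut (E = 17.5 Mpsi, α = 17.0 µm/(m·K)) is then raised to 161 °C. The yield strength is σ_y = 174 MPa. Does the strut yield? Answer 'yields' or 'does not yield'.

E = 17.5 Mpsi = 120.7 GPa.
ΔT = 145.6 K. Constrained thermal stress σ = E·α·ΔT = 120.7×10³ MPa × 17.0×10⁻⁶ × 145.6 = 299 MPa (compressive).
Compare to σ_y = 174 MPa: σ ≥ σ_y, so it yields.

yields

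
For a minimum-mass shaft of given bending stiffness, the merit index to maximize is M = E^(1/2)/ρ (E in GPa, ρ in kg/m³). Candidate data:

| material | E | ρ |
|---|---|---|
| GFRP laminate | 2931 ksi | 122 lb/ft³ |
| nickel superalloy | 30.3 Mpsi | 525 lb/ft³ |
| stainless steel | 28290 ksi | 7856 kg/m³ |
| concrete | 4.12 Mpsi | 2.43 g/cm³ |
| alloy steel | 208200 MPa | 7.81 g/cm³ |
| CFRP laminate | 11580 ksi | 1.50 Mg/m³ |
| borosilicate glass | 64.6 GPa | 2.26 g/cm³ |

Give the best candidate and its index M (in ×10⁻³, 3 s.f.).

Putting every candidate on a common basis:
  GFRP laminate: E = 20.21 GPa, ρ = 1954 kg/m³
  nickel superalloy: E = 208.9 GPa, ρ = 8410 kg/m³
  stainless steel: E = 195.1 GPa, ρ = 7856 kg/m³
  concrete: E = 28.41 GPa, ρ = 2430 kg/m³
  alloy steel: E = 208.2 GPa, ρ = 7810 kg/m³
  CFRP laminate: E = 79.84 GPa, ρ = 1500 kg/m³
  borosilicate glass: E = 64.60 GPa, ρ = 2260 kg/m³
  CFRP laminate: M = 5.96×10⁻³
  borosilicate glass: M = 3.56×10⁻³
  GFRP laminate: M = 2.30×10⁻³
  concrete: M = 2.19×10⁻³
  alloy steel: M = 1.85×10⁻³
  stainless steel: M = 1.78×10⁻³
  nickel superalloy: M = 1.72×10⁻³
The maximum is for CFRP laminate.

CFRP laminate, M = 5.96×10⁻³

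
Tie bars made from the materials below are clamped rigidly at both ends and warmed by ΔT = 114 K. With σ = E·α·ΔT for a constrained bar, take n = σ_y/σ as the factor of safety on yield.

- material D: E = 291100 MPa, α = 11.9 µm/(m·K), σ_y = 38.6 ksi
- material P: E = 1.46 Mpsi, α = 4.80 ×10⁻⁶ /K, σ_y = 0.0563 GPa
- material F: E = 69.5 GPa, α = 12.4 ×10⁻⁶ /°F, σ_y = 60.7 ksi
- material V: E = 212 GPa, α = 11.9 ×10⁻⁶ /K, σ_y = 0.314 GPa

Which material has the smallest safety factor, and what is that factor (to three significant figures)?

material D, n = 0.674

Per material, after unit conversion:
  material D: E = 291.1, α = 11.9, σ_y = 266.1 → σ = 395 MPa, n = 0.674
  material P: E = 10.07, α = 4.80, σ_y = 56.30 → σ = 5.51 MPa, n = 10.2
  material F: E = 69.50, α = 22.3, σ_y = 418.5 → σ = 177 MPa, n = 2.37
  material V: E = 212.0, α = 11.9, σ_y = 314.0 → σ = 288 MPa, n = 1.09
Smallest n: material D with n = 0.674.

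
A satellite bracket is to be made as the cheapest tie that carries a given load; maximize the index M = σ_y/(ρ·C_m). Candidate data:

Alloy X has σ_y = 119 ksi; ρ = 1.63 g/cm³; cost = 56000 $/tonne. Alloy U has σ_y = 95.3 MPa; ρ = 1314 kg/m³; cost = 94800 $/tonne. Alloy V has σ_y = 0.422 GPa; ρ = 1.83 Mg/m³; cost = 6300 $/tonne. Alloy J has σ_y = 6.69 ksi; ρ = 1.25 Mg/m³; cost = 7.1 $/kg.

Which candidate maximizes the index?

alloy V

In SI units:
  alloy X: σ_y = 820.5 MPa, ρ = 1630 kg/m³, cost = 56.00 $/kg
  alloy U: σ_y = 95.30 MPa, ρ = 1314 kg/m³, cost = 94.80 $/kg
  alloy V: σ_y = 422.0 MPa, ρ = 1830 kg/m³, cost = 6.300 $/kg
  alloy J: σ_y = 46.13 MPa, ρ = 1250 kg/m³, cost = 7.100 $/kg
  alloy V: M = 36.6 kN·m per $
  alloy X: M = 8.99 kN·m per $
  alloy J: M = 5.20 kN·m per $
  alloy U: M = 0.765 kN·m per $
The maximum is for alloy V.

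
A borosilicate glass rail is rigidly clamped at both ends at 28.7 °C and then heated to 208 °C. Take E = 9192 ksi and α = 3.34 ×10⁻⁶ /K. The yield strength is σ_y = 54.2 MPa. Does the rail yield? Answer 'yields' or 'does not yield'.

E = 9192 ksi = 63.38 GPa.
ΔT = 179.3 K. Constrained thermal stress σ = E·α·ΔT = 63.38×10³ MPa × 3.34×10⁻⁶ × 179.3 = 38.0 MPa (compressive).
Compare to σ_y = 54.2 MPa: σ < σ_y, so it does not yield.

does not yield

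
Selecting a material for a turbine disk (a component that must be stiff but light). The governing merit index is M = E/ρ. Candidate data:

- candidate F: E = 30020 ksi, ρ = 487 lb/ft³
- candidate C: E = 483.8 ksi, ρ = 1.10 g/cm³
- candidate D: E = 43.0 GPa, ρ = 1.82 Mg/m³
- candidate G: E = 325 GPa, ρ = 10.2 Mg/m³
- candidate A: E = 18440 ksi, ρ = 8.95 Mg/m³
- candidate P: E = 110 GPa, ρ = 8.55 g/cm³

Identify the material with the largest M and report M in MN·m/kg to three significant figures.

Putting every candidate on a common basis:
  candidate F: E = 207.0 GPa, ρ = 7801 kg/m³
  candidate C: E = 3.336 GPa, ρ = 1100 kg/m³
  candidate D: E = 43.00 GPa, ρ = 1820 kg/m³
  candidate G: E = 325.0 GPa, ρ = 10200 kg/m³
  candidate A: E = 127.1 GPa, ρ = 8950 kg/m³
  candidate P: E = 110.0 GPa, ρ = 8550 kg/m³
  candidate G: M = 31.9 MN·m/kg
  candidate F: M = 26.5 MN·m/kg
  candidate D: M = 23.6 MN·m/kg
  candidate A: M = 14.2 MN·m/kg
  candidate P: M = 12.9 MN·m/kg
  candidate C: M = 3.03 MN·m/kg
Highest index: candidate G.

candidate G, M = 31.9 MN·m/kg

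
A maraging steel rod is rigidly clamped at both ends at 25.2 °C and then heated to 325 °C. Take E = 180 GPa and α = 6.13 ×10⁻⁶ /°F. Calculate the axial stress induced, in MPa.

α = 6.13×10⁻⁶/°F × 9/5 = 11.0×10⁻⁶/K.
ΔT = 299.8 K. Constrained thermal stress σ = E·α·ΔT = 180.0×10³ MPa × 11.0×10⁻⁶ × 299.8 = 595 MPa (compressive).

595 MPa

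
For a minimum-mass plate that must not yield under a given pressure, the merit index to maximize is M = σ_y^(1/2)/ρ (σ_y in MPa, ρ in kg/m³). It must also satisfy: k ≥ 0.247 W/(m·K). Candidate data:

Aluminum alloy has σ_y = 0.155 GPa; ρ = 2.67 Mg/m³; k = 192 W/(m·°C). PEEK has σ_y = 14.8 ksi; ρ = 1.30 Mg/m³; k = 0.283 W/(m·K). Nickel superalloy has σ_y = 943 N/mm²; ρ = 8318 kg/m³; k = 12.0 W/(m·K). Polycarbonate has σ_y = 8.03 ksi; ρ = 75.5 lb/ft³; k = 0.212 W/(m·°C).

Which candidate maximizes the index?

PEEK

Screen on constraints: k ≥ 0.247 W/(m·K). Survivors: aluminum alloy, PEEK, nickel superalloy.
Convert each candidate to consistent units, then evaluate M:
  aluminum alloy: σ_y = 155.0 MPa, ρ = 2670 kg/m³
  PEEK: σ_y = 102.0 MPa, ρ = 1300 kg/m³
  nickel superalloy: σ_y = 943.0 MPa, ρ = 8318 kg/m³
  PEEK: M = 7.77×10⁻³
  aluminum alloy: M = 4.66×10⁻³
  nickel superalloy: M = 3.69×10⁻³
PEEK has the largest M.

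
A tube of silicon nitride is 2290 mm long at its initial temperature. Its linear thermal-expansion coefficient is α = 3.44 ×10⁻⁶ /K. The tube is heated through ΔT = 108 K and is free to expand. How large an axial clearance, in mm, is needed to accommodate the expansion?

ΔL = α·L₀·ΔT = 3.44×10⁻⁶ × 2290 mm × 108.0 K = 0.851 mm.

0.851 mm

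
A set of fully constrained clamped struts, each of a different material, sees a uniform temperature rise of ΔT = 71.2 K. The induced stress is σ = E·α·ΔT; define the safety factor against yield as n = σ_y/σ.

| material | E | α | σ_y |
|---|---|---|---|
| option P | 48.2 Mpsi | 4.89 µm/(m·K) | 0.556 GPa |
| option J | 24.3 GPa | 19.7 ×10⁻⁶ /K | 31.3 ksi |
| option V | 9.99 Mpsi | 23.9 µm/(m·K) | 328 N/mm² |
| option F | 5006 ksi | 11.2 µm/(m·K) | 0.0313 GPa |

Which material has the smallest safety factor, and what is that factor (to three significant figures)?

option F, n = 1.14

Converting E to GPa, α to ×10⁻⁶/K, σ_y to MPa, then σ and n for each:
  option P: E = 332.3, α = 4.89, σ_y = 556.0 → σ = 116 MPa, n = 4.81
  option J: E = 24.30, α = 19.7, σ_y = 215.8 → σ = 34.1 MPa, n = 6.33
  option V: E = 68.88, α = 23.9, σ_y = 328.0 → σ = 117 MPa, n = 2.80
  option F: E = 34.52, α = 11.2, σ_y = 31.30 → σ = 27.5 MPa, n = 1.14
Option F has the lowest safety factor, n = 1.14.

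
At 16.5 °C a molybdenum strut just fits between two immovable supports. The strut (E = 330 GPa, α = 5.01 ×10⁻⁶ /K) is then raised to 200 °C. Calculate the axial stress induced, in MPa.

303 MPa

ΔT = 183.5 K. Constrained thermal stress σ = E·α·ΔT = 330.0×10³ MPa × 5.01×10⁻⁶ × 183.5 = 303 MPa (compressive).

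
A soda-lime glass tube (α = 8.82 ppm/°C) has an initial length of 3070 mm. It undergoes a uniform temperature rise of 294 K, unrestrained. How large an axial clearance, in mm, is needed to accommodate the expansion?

7.96 mm

ΔL = α·L₀·ΔT = 8.82×10⁻⁶ × 3070 mm × 294.0 K = 7.96 mm.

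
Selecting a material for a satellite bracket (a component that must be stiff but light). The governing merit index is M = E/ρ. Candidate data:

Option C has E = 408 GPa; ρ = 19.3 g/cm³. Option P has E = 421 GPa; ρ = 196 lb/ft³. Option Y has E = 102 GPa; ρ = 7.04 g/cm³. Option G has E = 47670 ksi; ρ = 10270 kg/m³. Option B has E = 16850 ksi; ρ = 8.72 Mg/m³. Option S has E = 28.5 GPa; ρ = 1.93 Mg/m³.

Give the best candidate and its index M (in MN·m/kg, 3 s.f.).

option P, M = 134 MN·m/kg

Putting every candidate on a common basis:
  option C: E = 408.0 GPa, ρ = 19300 kg/m³
  option P: E = 421.0 GPa, ρ = 3140 kg/m³
  option Y: E = 102.0 GPa, ρ = 7040 kg/m³
  option G: E = 328.7 GPa, ρ = 10270 kg/m³
  option B: E = 116.2 GPa, ρ = 8720 kg/m³
  option S: E = 28.50 GPa, ρ = 1930 kg/m³
  option P: M = 134 MN·m/kg
  option G: M = 32.0 MN·m/kg
  option C: M = 21.1 MN·m/kg
  option S: M = 14.8 MN·m/kg
  option Y: M = 14.5 MN·m/kg
  option B: M = 13.3 MN·m/kg
Highest index: option P.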